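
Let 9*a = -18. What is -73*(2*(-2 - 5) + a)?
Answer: 1168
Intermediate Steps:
a = -2 (a = (⅑)*(-18) = -2)
-73*(2*(-2 - 5) + a) = -73*(2*(-2 - 5) - 2) = -73*(2*(-7) - 2) = -73*(-14 - 2) = -73*(-16) = 1168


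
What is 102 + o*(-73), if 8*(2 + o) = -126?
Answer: 5591/4 ≈ 1397.8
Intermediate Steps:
o = -71/4 (o = -2 + (1/8)*(-126) = -2 - 63/4 = -71/4 ≈ -17.750)
102 + o*(-73) = 102 - 71/4*(-73) = 102 + 5183/4 = 5591/4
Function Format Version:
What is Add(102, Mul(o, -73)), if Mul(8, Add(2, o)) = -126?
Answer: Rational(5591, 4) ≈ 1397.8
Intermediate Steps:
o = Rational(-71, 4) (o = Add(-2, Mul(Rational(1, 8), -126)) = Add(-2, Rational(-63, 4)) = Rational(-71, 4) ≈ -17.750)
Add(102, Mul(o, -73)) = Add(102, Mul(Rational(-71, 4), -73)) = Add(102, Rational(5183, 4)) = Rational(5591, 4)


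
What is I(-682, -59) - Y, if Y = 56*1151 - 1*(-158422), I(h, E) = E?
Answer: -222937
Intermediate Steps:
Y = 222878 (Y = 64456 + 158422 = 222878)
I(-682, -59) - Y = -59 - 1*222878 = -59 - 222878 = -222937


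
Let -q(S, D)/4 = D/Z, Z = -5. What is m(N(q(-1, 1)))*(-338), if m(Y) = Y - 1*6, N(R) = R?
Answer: 8788/5 ≈ 1757.6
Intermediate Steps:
q(S, D) = 4*D/5 (q(S, D) = -4*D/(-5) = -4*D*(-1)/5 = -(-4)*D/5 = 4*D/5)
m(Y) = -6 + Y (m(Y) = Y - 6 = -6 + Y)
m(N(q(-1, 1)))*(-338) = (-6 + (4/5)*1)*(-338) = (-6 + 4/5)*(-338) = -26/5*(-338) = 8788/5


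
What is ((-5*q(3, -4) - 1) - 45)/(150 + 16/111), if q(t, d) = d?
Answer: -111/641 ≈ -0.17317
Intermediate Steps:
((-5*q(3, -4) - 1) - 45)/(150 + 16/111) = ((-5*(-4) - 1) - 45)/(150 + 16/111) = ((20 - 1) - 45)/(150 + 16*(1/111)) = (19 - 45)/(150 + 16/111) = -26/(16666/111) = (111/16666)*(-26) = -111/641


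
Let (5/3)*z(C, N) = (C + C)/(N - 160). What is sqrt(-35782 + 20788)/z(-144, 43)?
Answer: 455*I*sqrt(34)/32 ≈ 82.909*I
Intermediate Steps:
z(C, N) = 6*C/(5*(-160 + N)) (z(C, N) = 3*((C + C)/(N - 160))/5 = 3*((2*C)/(-160 + N))/5 = 3*(2*C/(-160 + N))/5 = 6*C/(5*(-160 + N)))
sqrt(-35782 + 20788)/z(-144, 43) = sqrt(-35782 + 20788)/(((6/5)*(-144)/(-160 + 43))) = sqrt(-14994)/(((6/5)*(-144)/(-117))) = (21*I*sqrt(34))/(((6/5)*(-144)*(-1/117))) = (21*I*sqrt(34))/(96/65) = (21*I*sqrt(34))*(65/96) = 455*I*sqrt(34)/32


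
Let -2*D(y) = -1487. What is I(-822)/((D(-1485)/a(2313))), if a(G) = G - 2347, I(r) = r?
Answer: 55896/1487 ≈ 37.590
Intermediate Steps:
a(G) = -2347 + G
D(y) = 1487/2 (D(y) = -1/2*(-1487) = 1487/2)
I(-822)/((D(-1485)/a(2313))) = -822/(1487/(2*(-2347 + 2313))) = -822/((1487/2)/(-34)) = -822/((1487/2)*(-1/34)) = -822/(-1487/68) = -822*(-68/1487) = 55896/1487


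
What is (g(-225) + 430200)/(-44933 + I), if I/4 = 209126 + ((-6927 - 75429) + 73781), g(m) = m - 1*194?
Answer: 429781/757271 ≈ 0.56754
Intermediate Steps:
g(m) = -194 + m (g(m) = m - 194 = -194 + m)
I = 802204 (I = 4*(209126 + ((-6927 - 75429) + 73781)) = 4*(209126 + (-82356 + 73781)) = 4*(209126 - 8575) = 4*200551 = 802204)
(g(-225) + 430200)/(-44933 + I) = ((-194 - 225) + 430200)/(-44933 + 802204) = (-419 + 430200)/757271 = 429781*(1/757271) = 429781/757271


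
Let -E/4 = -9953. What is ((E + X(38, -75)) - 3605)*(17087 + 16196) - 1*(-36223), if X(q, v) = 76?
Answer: 1207643312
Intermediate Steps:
E = 39812 (E = -4*(-9953) = 39812)
((E + X(38, -75)) - 3605)*(17087 + 16196) - 1*(-36223) = ((39812 + 76) - 3605)*(17087 + 16196) - 1*(-36223) = (39888 - 3605)*33283 + 36223 = 36283*33283 + 36223 = 1207607089 + 36223 = 1207643312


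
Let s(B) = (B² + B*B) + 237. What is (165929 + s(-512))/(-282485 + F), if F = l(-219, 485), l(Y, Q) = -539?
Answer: -345227/141512 ≈ -2.4396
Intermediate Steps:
s(B) = 237 + 2*B² (s(B) = (B² + B²) + 237 = 2*B² + 237 = 237 + 2*B²)
F = -539
(165929 + s(-512))/(-282485 + F) = (165929 + (237 + 2*(-512)²))/(-282485 - 539) = (165929 + (237 + 2*262144))/(-283024) = (165929 + (237 + 524288))*(-1/283024) = (165929 + 524525)*(-1/283024) = 690454*(-1/283024) = -345227/141512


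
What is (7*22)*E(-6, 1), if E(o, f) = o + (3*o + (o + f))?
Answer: -4466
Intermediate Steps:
E(o, f) = f + 5*o (E(o, f) = o + (3*o + (f + o)) = o + (f + 4*o) = f + 5*o)
(7*22)*E(-6, 1) = (7*22)*(1 + 5*(-6)) = 154*(1 - 30) = 154*(-29) = -4466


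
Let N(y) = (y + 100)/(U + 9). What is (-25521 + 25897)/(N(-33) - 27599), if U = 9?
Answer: -6768/496715 ≈ -0.013626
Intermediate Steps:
N(y) = 50/9 + y/18 (N(y) = (y + 100)/(9 + 9) = (100 + y)/18 = (100 + y)*(1/18) = 50/9 + y/18)
(-25521 + 25897)/(N(-33) - 27599) = (-25521 + 25897)/((50/9 + (1/18)*(-33)) - 27599) = 376/((50/9 - 11/6) - 27599) = 376/(67/18 - 27599) = 376/(-496715/18) = 376*(-18/496715) = -6768/496715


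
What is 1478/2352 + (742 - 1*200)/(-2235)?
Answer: 112697/292040 ≈ 0.38590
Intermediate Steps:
1478/2352 + (742 - 1*200)/(-2235) = 1478*(1/2352) + (742 - 200)*(-1/2235) = 739/1176 + 542*(-1/2235) = 739/1176 - 542/2235 = 112697/292040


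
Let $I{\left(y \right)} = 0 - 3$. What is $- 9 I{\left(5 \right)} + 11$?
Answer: $38$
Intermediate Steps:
$I{\left(y \right)} = -3$ ($I{\left(y \right)} = 0 - 3 = -3$)
$- 9 I{\left(5 \right)} + 11 = \left(-9\right) \left(-3\right) + 11 = 27 + 11 = 38$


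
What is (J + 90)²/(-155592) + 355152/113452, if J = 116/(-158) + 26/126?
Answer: 336573254474351717/109313729050488984 ≈ 3.0790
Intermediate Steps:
J = -2627/4977 (J = 116*(-1/158) + 26*(1/126) = -58/79 + 13/63 = -2627/4977 ≈ -0.52783)
(J + 90)²/(-155592) + 355152/113452 = (-2627/4977 + 90)²/(-155592) + 355152/113452 = (445303/4977)²*(-1/155592) + 355152*(1/113452) = (198294761809/24770529)*(-1/155592) + 88788/28363 = -198294761809/3854096148168 + 88788/28363 = 336573254474351717/109313729050488984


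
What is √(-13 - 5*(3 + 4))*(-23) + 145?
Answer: 145 - 92*I*√3 ≈ 145.0 - 159.35*I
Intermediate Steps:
√(-13 - 5*(3 + 4))*(-23) + 145 = √(-13 - 5*7)*(-23) + 145 = √(-13 - 35)*(-23) + 145 = √(-48)*(-23) + 145 = (4*I*√3)*(-23) + 145 = -92*I*√3 + 145 = 145 - 92*I*√3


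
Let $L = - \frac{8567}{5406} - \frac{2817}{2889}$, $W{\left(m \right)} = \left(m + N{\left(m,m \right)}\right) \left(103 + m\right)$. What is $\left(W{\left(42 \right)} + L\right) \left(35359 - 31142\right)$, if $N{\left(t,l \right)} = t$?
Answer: $\frac{9901435687235}{192814} \approx 5.1352 \cdot 10^{7}$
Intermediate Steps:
$W{\left(m \right)} = 2 m \left(103 + m\right)$ ($W{\left(m \right)} = \left(m + m\right) \left(103 + m\right) = 2 m \left(103 + m\right)$)
$L = - \frac{493565}{192814}$ ($L = \left(-8567\right) \frac{1}{5406} - \frac{313}{321} = - \frac{8567}{5406} - \frac{313}{321} = - \frac{493565}{192814} \approx -2.5598$)
$\left(W{\left(42 \right)} + L\right) \left(35359 - 31142\right) = \left(2 \cdot 42 \left(103 + 42\right) - \frac{493565}{192814}\right) \left(35359 - 31142\right) = \left(2 \cdot 42 \cdot 145 - \frac{493565}{192814}\right) \left(35359 - 31142\right) = \left(12180 - \frac{493565}{192814}\right) 4217 = \frac{2347980955}{192814} \cdot 4217 = \frac{9901435687235}{192814}$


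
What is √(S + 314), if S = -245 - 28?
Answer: √41 ≈ 6.4031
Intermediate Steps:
S = -273
√(S + 314) = √(-273 + 314) = √41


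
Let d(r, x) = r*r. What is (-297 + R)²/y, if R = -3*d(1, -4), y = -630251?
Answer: -90000/630251 ≈ -0.14280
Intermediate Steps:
d(r, x) = r²
R = -3 (R = -3*1² = -3*1 = -3)
(-297 + R)²/y = (-297 - 3)²/(-630251) = (-300)²*(-1/630251) = 90000*(-1/630251) = -90000/630251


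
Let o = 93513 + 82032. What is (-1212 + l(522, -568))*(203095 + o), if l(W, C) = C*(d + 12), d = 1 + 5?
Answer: -4330127040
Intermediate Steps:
d = 6
o = 175545
l(W, C) = 18*C (l(W, C) = C*(6 + 12) = C*18 = 18*C)
(-1212 + l(522, -568))*(203095 + o) = (-1212 + 18*(-568))*(203095 + 175545) = (-1212 - 10224)*378640 = -11436*378640 = -4330127040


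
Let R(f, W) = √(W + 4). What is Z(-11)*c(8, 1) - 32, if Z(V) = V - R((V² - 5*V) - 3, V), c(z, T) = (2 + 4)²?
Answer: -428 - 36*I*√7 ≈ -428.0 - 95.247*I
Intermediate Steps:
R(f, W) = √(4 + W)
c(z, T) = 36 (c(z, T) = 6² = 36)
Z(V) = V - √(4 + V)
Z(-11)*c(8, 1) - 32 = (-11 - √(4 - 11))*36 - 32 = (-11 - √(-7))*36 - 32 = (-11 - I*√7)*36 - 32 = (-396 - 36*I*√7) - 32 = -428 - 36*I*√7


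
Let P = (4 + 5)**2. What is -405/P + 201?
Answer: 196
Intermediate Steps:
P = 81 (P = 9**2 = 81)
-405/P + 201 = -405/81 + 201 = -405*1/81 + 201 = -5 + 201 = 196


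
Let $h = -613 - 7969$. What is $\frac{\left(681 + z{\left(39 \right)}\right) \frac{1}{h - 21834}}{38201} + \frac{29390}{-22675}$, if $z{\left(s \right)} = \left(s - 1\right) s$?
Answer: $- \frac{6829785068053}{5269314528560} \approx -1.2961$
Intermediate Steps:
$h = -8582$ ($h = -613 - 7969 = -8582$)
$z{\left(s \right)} = s \left(-1 + s\right)$ ($z{\left(s \right)} = \left(-1 + s\right) s = s \left(-1 + s\right)$)
$\frac{\left(681 + z{\left(39 \right)}\right) \frac{1}{h - 21834}}{38201} + \frac{29390}{-22675} = \frac{\left(681 + 39 \left(-1 + 39\right)\right) \frac{1}{-8582 - 21834}}{38201} + \frac{29390}{-22675} = \frac{681 + 39 \cdot 38}{-30416} \cdot \frac{1}{38201} + 29390 \left(- \frac{1}{22675}\right) = \left(681 + 1482\right) \left(- \frac{1}{30416}\right) \frac{1}{38201} - \frac{5878}{4535} = 2163 \left(- \frac{1}{30416}\right) \frac{1}{38201} - \frac{5878}{4535} = \left(- \frac{2163}{30416}\right) \frac{1}{38201} - \frac{5878}{4535} = - \frac{2163}{1161921616} - \frac{5878}{4535} = - \frac{6829785068053}{5269314528560}$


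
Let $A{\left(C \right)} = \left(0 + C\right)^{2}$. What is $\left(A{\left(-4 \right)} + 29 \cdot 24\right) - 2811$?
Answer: $-2099$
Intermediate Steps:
$A{\left(C \right)} = C^{2}$
$\left(A{\left(-4 \right)} + 29 \cdot 24\right) - 2811 = \left(\left(-4\right)^{2} + 29 \cdot 24\right) - 2811 = \left(16 + 696\right) - 2811 = 712 - 2811 = -2099$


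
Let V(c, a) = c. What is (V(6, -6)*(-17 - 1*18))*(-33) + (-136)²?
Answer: 25426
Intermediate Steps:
(V(6, -6)*(-17 - 1*18))*(-33) + (-136)² = (6*(-17 - 1*18))*(-33) + (-136)² = (6*(-17 - 18))*(-33) + 18496 = (6*(-35))*(-33) + 18496 = -210*(-33) + 18496 = 6930 + 18496 = 25426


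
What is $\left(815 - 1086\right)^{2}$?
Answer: $73441$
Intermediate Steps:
$\left(815 - 1086\right)^{2} = \left(-271\right)^{2} = 73441$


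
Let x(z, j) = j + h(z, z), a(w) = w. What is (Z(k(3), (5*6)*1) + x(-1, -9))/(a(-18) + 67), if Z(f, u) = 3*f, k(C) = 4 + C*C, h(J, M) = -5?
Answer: 25/49 ≈ 0.51020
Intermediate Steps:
k(C) = 4 + C**2
x(z, j) = -5 + j (x(z, j) = j - 5 = -5 + j)
(Z(k(3), (5*6)*1) + x(-1, -9))/(a(-18) + 67) = (3*(4 + 3**2) + (-5 - 9))/(-18 + 67) = (3*(4 + 9) - 14)/49 = (3*13 - 14)*(1/49) = (39 - 14)*(1/49) = 25*(1/49) = 25/49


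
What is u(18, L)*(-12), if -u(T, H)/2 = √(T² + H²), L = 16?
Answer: 48*√145 ≈ 578.00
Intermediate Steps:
u(T, H) = -2*√(H² + T²) (u(T, H) = -2*√(T² + H²) = -2*√(H² + T²))
u(18, L)*(-12) = -2*√(16² + 18²)*(-12) = -2*√(256 + 324)*(-12) = -4*√145*(-12) = 48*√145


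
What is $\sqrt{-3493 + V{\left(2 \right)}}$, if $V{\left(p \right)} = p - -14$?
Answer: $i \sqrt{3477} \approx 58.966 i$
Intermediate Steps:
$V{\left(p \right)} = 14 + p$ ($V{\left(p \right)} = p + 14 = 14 + p$)
$\sqrt{-3493 + V{\left(2 \right)}} = \sqrt{-3493 + \left(14 + 2\right)} = \sqrt{-3493 + 16} = \sqrt{-3477} = i \sqrt{3477}$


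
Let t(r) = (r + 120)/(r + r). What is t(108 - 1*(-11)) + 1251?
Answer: 297977/238 ≈ 1252.0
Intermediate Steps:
t(r) = (120 + r)/(2*r) (t(r) = (120 + r)/((2*r)) = (120 + r)*(1/(2*r)) = (120 + r)/(2*r))
t(108 - 1*(-11)) + 1251 = (120 + (108 - 1*(-11)))/(2*(108 - 1*(-11))) + 1251 = (120 + (108 + 11))/(2*(108 + 11)) + 1251 = (½)*(120 + 119)/119 + 1251 = (½)*(1/119)*239 + 1251 = 239/238 + 1251 = 297977/238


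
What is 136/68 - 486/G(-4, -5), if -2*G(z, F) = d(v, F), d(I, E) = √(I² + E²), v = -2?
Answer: 2 + 972*√29/29 ≈ 182.50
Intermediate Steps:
d(I, E) = √(E² + I²)
G(z, F) = -√(4 + F²)/2 (G(z, F) = -√(F² + (-2)²)/2 = -√(F² + 4)/2 = -√(4 + F²)/2)
136/68 - 486/G(-4, -5) = 136/68 - 486*(-2/√(4 + (-5)²)) = 136*(1/68) - 486*(-2/√(4 + 25)) = 2 - 486*(-2*√29/29) = 2 - (-972)*√29/29 = 2 + 972*√29/29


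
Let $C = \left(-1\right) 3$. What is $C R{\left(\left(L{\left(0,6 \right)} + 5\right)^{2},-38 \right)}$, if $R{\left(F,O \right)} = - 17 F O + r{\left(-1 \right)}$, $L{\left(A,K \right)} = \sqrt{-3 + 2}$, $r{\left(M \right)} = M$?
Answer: $-46509 - 19380 i \approx -46509.0 - 19380.0 i$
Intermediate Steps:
$L{\left(A,K \right)} = i$ ($L{\left(A,K \right)} = \sqrt{-1} = i$)
$R{\left(F,O \right)} = -1 - 17 F O$ ($R{\left(F,O \right)} = - 17 F O - 1 = -1 - 17 F O$)
$C = -3$
$C R{\left(\left(L{\left(0,6 \right)} + 5\right)^{2},-38 \right)} = - 3 \left(-1 - 17 \left(i + 5\right)^{2} \left(-38\right)\right) = - 3 \left(-1 - 17 \left(5 + i\right)^{2} \left(-38\right)\right) = - 3 \left(-1 + 646 \left(5 + i\right)^{2}\right) = 3 - 1938 \left(5 + i\right)^{2}$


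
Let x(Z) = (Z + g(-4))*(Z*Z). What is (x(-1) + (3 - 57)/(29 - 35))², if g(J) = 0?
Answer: 64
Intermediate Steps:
x(Z) = Z³ (x(Z) = (Z + 0)*(Z*Z) = Z*Z² = Z³)
(x(-1) + (3 - 57)/(29 - 35))² = ((-1)³ + (3 - 57)/(29 - 35))² = (-1 - 54/(-6))² = (-1 - 54*(-⅙))² = (-1 + 9)² = 8² = 64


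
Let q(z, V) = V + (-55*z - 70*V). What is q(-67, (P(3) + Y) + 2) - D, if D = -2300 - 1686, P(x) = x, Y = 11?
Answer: 6567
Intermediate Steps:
D = -3986
q(z, V) = -69*V - 55*z (q(z, V) = V + (-70*V - 55*z) = -69*V - 55*z)
q(-67, (P(3) + Y) + 2) - D = (-69*((3 + 11) + 2) - 55*(-67)) - 1*(-3986) = (-69*(14 + 2) + 3685) + 3986 = (-69*16 + 3685) + 3986 = (-1104 + 3685) + 3986 = 2581 + 3986 = 6567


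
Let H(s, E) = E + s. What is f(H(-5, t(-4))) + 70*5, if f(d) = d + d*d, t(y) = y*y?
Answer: 482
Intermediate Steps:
t(y) = y²
f(d) = d + d²
f(H(-5, t(-4))) + 70*5 = ((-4)² - 5)*(1 + ((-4)² - 5)) + 70*5 = (16 - 5)*(1 + (16 - 5)) + 350 = 11*(1 + 11) + 350 = 11*12 + 350 = 132 + 350 = 482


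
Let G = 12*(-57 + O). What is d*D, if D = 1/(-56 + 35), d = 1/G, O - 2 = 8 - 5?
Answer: 1/13104 ≈ 7.6313e-5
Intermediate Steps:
O = 5 (O = 2 + (8 - 5) = 2 + 3 = 5)
G = -624 (G = 12*(-57 + 5) = 12*(-52) = -624)
d = -1/624 (d = 1/(-624) = -1/624 ≈ -0.0016026)
D = -1/21 (D = 1/(-21) = -1/21 ≈ -0.047619)
d*D = -1/624*(-1/21) = 1/13104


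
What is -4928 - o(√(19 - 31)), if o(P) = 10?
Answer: -4938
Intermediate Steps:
-4928 - o(√(19 - 31)) = -4928 - 1*10 = -4928 - 10 = -4938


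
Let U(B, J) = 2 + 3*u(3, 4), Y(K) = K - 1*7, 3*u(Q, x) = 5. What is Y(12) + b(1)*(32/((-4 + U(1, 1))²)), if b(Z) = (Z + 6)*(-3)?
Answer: -209/3 ≈ -69.667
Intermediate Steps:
u(Q, x) = 5/3 (u(Q, x) = (⅓)*5 = 5/3)
b(Z) = -18 - 3*Z (b(Z) = (6 + Z)*(-3) = -18 - 3*Z)
Y(K) = -7 + K (Y(K) = K - 7 = -7 + K)
U(B, J) = 7 (U(B, J) = 2 + 3*(5/3) = 2 + 5 = 7)
Y(12) + b(1)*(32/((-4 + U(1, 1))²)) = (-7 + 12) + (-18 - 3*1)*(32/((-4 + 7)²)) = 5 + (-18 - 3)*(32/(3²)) = 5 - 672/9 = 5 - 21*32/9 = 5 - 224/3 = -209/3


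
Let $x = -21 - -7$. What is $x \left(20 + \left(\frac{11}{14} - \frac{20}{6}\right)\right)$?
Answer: $- \frac{733}{3} \approx -244.33$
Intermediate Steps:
$x = -14$ ($x = -21 + 7 = -14$)
$x \left(20 + \left(\frac{11}{14} - \frac{20}{6}\right)\right) = - 14 \left(20 + \left(\frac{11}{14} - \frac{20}{6}\right)\right) = - 14 \left(20 + \left(11 \cdot \frac{1}{14} - \frac{10}{3}\right)\right) = - 14 \left(20 + \left(\frac{11}{14} - \frac{10}{3}\right)\right) = - 14 \left(20 - \frac{107}{42}\right) = \left(-14\right) \frac{733}{42} = - \frac{733}{3}$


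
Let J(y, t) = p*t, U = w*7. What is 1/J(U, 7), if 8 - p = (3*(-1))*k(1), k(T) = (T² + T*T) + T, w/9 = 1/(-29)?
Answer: 1/119 ≈ 0.0084034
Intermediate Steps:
w = -9/29 (w = 9/(-29) = 9*(-1/29) = -9/29 ≈ -0.31034)
k(T) = T + 2*T² (k(T) = (T² + T²) + T = 2*T² + T = T + 2*T²)
U = -63/29 (U = -9/29*7 = -63/29 ≈ -2.1724)
p = 17 (p = 8 - 3*(-1)*1*(1 + 2*1) = 8 - (-3)*1*(1 + 2) = 8 - (-3)*1*3 = 8 - (-3)*3 = 8 - 1*(-9) = 8 + 9 = 17)
J(y, t) = 17*t
1/J(U, 7) = 1/(17*7) = 1/119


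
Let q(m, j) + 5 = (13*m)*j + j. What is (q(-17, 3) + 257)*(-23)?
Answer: 9384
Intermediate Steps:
q(m, j) = -5 + j + 13*j*m (q(m, j) = -5 + ((13*m)*j + j) = -5 + (13*j*m + j) = -5 + (j + 13*j*m) = -5 + j + 13*j*m)
(q(-17, 3) + 257)*(-23) = ((-5 + 3 + 13*3*(-17)) + 257)*(-23) = ((-5 + 3 - 663) + 257)*(-23) = (-665 + 257)*(-23) = -408*(-23) = 9384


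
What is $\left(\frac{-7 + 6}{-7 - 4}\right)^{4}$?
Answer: $\frac{1}{14641} \approx 6.8301 \cdot 10^{-5}$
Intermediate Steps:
$\left(\frac{-7 + 6}{-7 - 4}\right)^{4} = \left(- \frac{1}{-11}\right)^{4} = \left(\left(-1\right) \left(- \frac{1}{11}\right)\right)^{4} = \left(\frac{1}{11}\right)^{4} = \frac{1}{14641}$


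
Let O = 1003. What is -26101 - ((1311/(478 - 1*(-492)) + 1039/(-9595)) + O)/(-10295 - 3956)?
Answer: -692385593983397/26527238930 ≈ -26101.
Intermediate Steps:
-26101 - ((1311/(478 - 1*(-492)) + 1039/(-9595)) + O)/(-10295 - 3956) = -26101 - ((1311/(478 - 1*(-492)) + 1039/(-9595)) + 1003)/(-10295 - 3956) = -26101 - ((1311/(478 + 492) + 1039*(-1/9595)) + 1003)/(-14251) = -26101 - ((1311/970 - 1039/9595) + 1003)*(-1)/14251 = -26101 - (2314243/1861430 + 1003)*(-1)/14251 = -26101 - 1869328533*(-1)/(1861430*14251) = -26101 - 1*(-1869328533/26527238930) = -26101 + 1869328533/26527238930 = -692385593983397/26527238930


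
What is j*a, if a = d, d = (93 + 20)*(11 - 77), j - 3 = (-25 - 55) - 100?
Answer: 1320066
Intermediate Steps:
j = -177 (j = 3 + ((-25 - 55) - 100) = 3 + (-80 - 100) = 3 - 180 = -177)
d = -7458 (d = 113*(-66) = -7458)
a = -7458
j*a = -177*(-7458) = 1320066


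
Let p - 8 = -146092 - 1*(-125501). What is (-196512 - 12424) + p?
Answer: -229519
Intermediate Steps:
p = -20583 (p = 8 + (-146092 - 1*(-125501)) = 8 + (-146092 + 125501) = 8 - 20591 = -20583)
(-196512 - 12424) + p = (-196512 - 12424) - 20583 = -208936 - 20583 = -229519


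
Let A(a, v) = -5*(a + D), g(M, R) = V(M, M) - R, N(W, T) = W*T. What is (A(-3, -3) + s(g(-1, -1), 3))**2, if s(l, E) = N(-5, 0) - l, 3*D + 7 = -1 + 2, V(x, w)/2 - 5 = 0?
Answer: 196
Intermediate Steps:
V(x, w) = 10 (V(x, w) = 10 + 2*0 = 10 + 0 = 10)
N(W, T) = T*W
D = -2 (D = -7/3 + (-1 + 2)/3 = -7/3 + (1/3)*1 = -7/3 + 1/3 = -2)
g(M, R) = 10 - R
s(l, E) = -l (s(l, E) = 0*(-5) - l = 0 - l = -l)
A(a, v) = 10 - 5*a (A(a, v) = -5*(a - 2) = -5*(-2 + a) = 10 - 5*a)
(A(-3, -3) + s(g(-1, -1), 3))**2 = ((10 - 5*(-3)) - (10 - 1*(-1)))**2 = ((10 + 15) - (10 + 1))**2 = (25 - 1*11)**2 = (25 - 11)**2 = 14**2 = 196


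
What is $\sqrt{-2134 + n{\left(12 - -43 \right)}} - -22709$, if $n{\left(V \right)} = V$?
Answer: $22709 + 3 i \sqrt{231} \approx 22709.0 + 45.596 i$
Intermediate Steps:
$\sqrt{-2134 + n{\left(12 - -43 \right)}} - -22709 = \sqrt{-2134 + \left(12 - -43\right)} - -22709 = \sqrt{-2134 + \left(12 + 43\right)} + 22709 = \sqrt{-2134 + 55} + 22709 = \sqrt{-2079} + 22709 = 3 i \sqrt{231} + 22709 = 22709 + 3 i \sqrt{231}$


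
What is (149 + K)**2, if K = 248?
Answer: 157609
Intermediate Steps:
(149 + K)**2 = (149 + 248)**2 = 397**2 = 157609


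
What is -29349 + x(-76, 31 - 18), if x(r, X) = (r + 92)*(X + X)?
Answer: -28933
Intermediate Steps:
x(r, X) = 2*X*(92 + r) (x(r, X) = (92 + r)*(2*X) = 2*X*(92 + r))
-29349 + x(-76, 31 - 18) = -29349 + 2*(31 - 18)*(92 - 76) = -29349 + 2*13*16 = -29349 + 416 = -28933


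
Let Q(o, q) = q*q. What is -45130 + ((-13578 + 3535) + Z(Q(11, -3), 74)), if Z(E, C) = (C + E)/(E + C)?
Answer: -55172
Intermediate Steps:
Q(o, q) = q²
Z(E, C) = 1 (Z(E, C) = (C + E)/(C + E) = 1)
-45130 + ((-13578 + 3535) + Z(Q(11, -3), 74)) = -45130 + ((-13578 + 3535) + 1) = -45130 + (-10043 + 1) = -45130 - 10042 = -55172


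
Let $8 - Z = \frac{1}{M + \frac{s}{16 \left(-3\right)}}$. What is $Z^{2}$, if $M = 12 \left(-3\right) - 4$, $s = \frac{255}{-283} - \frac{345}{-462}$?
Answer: $\frac{450855383801014336}{7000788548611225} \approx 64.401$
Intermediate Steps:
$s = - \frac{6725}{43582}$ ($s = 255 \left(- \frac{1}{283}\right) - - \frac{115}{154} = - \frac{255}{283} + \frac{115}{154} = - \frac{6725}{43582} \approx -0.15431$)
$M = -40$ ($M = -36 - 4 = -40$)
$Z = \frac{671457656}{83670715}$ ($Z = 8 - \frac{1}{-40 - \frac{6725}{43582 \cdot 16 \left(-3\right)}} = 8 - \frac{1}{-40 - \frac{6725}{43582 \left(-48\right)}} = 8 - \frac{1}{-40 - - \frac{6725}{2091936}} = 8 - \frac{1}{-40 + \frac{6725}{2091936}} = 8 - \frac{1}{- \frac{83670715}{2091936}} = 8 - - \frac{2091936}{83670715} = 8 + \frac{2091936}{83670715} = \frac{671457656}{83670715} \approx 8.025$)
$Z^{2} = \left(\frac{671457656}{83670715}\right)^{2} = \frac{450855383801014336}{7000788548611225}$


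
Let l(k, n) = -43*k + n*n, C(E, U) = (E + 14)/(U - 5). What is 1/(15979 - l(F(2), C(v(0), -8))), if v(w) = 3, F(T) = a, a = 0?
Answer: 169/2700162 ≈ 6.2589e-5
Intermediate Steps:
F(T) = 0
C(E, U) = (14 + E)/(-5 + U)
l(k, n) = n² - 43*k (l(k, n) = -43*k + n² = n² - 43*k)
1/(15979 - l(F(2), C(v(0), -8))) = 1/(15979 - (((14 + 3)/(-5 - 8))² - 43*0)) = 1/(15979 - ((17/(-13))² + 0)) = 1/(15979 - ((-1/13*17)² + 0)) = 1/(15979 - ((-17/13)² + 0)) = 1/(15979 - (289/169 + 0)) = 1/(15979 - 1*289/169) = 1/(15979 - 289/169) = 1/(2700162/169) = 169/2700162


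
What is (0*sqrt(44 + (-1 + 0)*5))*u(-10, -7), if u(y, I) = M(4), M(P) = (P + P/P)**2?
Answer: 0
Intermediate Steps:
M(P) = (1 + P)**2 (M(P) = (P + 1)**2 = (1 + P)**2)
u(y, I) = 25 (u(y, I) = (1 + 4)**2 = 5**2 = 25)
(0*sqrt(44 + (-1 + 0)*5))*u(-10, -7) = (0*sqrt(44 + (-1 + 0)*5))*25 = (0*sqrt(44 - 1*5))*25 = (0*sqrt(44 - 5))*25 = (0*sqrt(39))*25 = 0*25 = 0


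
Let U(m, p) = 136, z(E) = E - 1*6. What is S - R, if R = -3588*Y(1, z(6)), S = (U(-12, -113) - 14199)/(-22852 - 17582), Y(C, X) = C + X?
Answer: 145091255/40434 ≈ 3588.3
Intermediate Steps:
z(E) = -6 + E (z(E) = E - 6 = -6 + E)
S = 14063/40434 (S = (136 - 14199)/(-22852 - 17582) = -14063/(-40434) = -14063*(-1/40434) = 14063/40434 ≈ 0.34780)
R = -3588 (R = -3588*(1 + (-6 + 6)) = -3588*(1 + 0) = -3588*1 = -3588)
S - R = 14063/40434 - 1*(-3588) = 14063/40434 + 3588 = 145091255/40434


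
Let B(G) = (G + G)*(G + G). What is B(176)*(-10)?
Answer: -1239040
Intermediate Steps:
B(G) = 4*G**2 (B(G) = (2*G)*(2*G) = 4*G**2)
B(176)*(-10) = (4*176**2)*(-10) = (4*30976)*(-10) = 123904*(-10) = -1239040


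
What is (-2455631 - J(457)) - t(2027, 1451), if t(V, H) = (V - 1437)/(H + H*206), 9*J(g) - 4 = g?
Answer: -737581345810/300357 ≈ -2.4557e+6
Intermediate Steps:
J(g) = 4/9 + g/9
t(V, H) = (-1437 + V)/(207*H) (t(V, H) = (-1437 + V)/(H + 206*H) = (-1437 + V)/((207*H)) = (-1437 + V)*(1/(207*H)) = (-1437 + V)/(207*H))
(-2455631 - J(457)) - t(2027, 1451) = (-2455631 - (4/9 + (⅑)*457)) - (-1437 + 2027)/(207*1451) = (-2455631 - (4/9 + 457/9)) - 590/(207*1451) = (-2455631 - 1*461/9) - 1*590/300357 = (-2455631 - 461/9) - 590/300357 = -22101140/9 - 590/300357 = -737581345810/300357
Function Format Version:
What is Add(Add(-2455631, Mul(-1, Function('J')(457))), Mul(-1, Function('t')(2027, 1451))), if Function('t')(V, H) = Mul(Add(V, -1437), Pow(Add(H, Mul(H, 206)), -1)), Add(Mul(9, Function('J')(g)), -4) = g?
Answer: Rational(-737581345810, 300357) ≈ -2.4557e+6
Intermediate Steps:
Function('J')(g) = Add(Rational(4, 9), Mul(Rational(1, 9), g))
Function('t')(V, H) = Mul(Rational(1, 207), Pow(H, -1), Add(-1437, V)) (Function('t')(V, H) = Mul(Add(-1437, V), Pow(Add(H, Mul(206, H)), -1)) = Mul(Add(-1437, V), Pow(Mul(207, H), -1)) = Mul(Add(-1437, V), Mul(Rational(1, 207), Pow(H, -1))) = Mul(Rational(1, 207), Pow(H, -1), Add(-1437, V)))
Add(Add(-2455631, Mul(-1, Function('J')(457))), Mul(-1, Function('t')(2027, 1451))) = Add(Add(-2455631, Mul(-1, Add(Rational(4, 9), Mul(Rational(1, 9), 457)))), Mul(-1, Mul(Rational(1, 207), Pow(1451, -1), Add(-1437, 2027)))) = Add(Add(-2455631, Mul(-1, Add(Rational(4, 9), Rational(457, 9)))), Mul(-1, Mul(Rational(1, 207), Rational(1, 1451), 590))) = Add(Add(-2455631, Mul(-1, Rational(461, 9))), Mul(-1, Rational(590, 300357))) = Add(Add(-2455631, Rational(-461, 9)), Rational(-590, 300357)) = Add(Rational(-22101140, 9), Rational(-590, 300357)) = Rational(-737581345810, 300357)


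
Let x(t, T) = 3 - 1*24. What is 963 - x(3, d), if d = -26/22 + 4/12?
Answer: 984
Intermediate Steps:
d = -28/33 (d = -26*1/22 + 4*(1/12) = -13/11 + ⅓ = -28/33 ≈ -0.84848)
x(t, T) = -21 (x(t, T) = 3 - 24 = -21)
963 - x(3, d) = 963 - 1*(-21) = 963 + 21 = 984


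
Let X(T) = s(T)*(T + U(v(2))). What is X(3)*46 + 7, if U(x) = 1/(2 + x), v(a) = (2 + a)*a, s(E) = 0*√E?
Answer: 7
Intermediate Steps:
s(E) = 0
v(a) = a*(2 + a)
X(T) = 0 (X(T) = 0*(T + 1/(2 + 2*(2 + 2))) = 0*(T + 1/(2 + 2*4)) = 0*(T + 1/(2 + 8)) = 0*(T + 1/10) = 0*(T + ⅒) = 0*(⅒ + T) = 0)
X(3)*46 + 7 = 0*46 + 7 = 0 + 7 = 7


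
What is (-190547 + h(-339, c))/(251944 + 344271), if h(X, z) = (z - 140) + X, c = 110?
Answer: -190916/596215 ≈ -0.32021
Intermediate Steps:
h(X, z) = -140 + X + z (h(X, z) = (-140 + z) + X = -140 + X + z)
(-190547 + h(-339, c))/(251944 + 344271) = (-190547 + (-140 - 339 + 110))/(251944 + 344271) = (-190547 - 369)/596215 = -190916*1/596215 = -190916/596215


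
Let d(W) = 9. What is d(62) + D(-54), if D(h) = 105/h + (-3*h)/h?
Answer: 73/18 ≈ 4.0556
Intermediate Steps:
D(h) = -3 + 105/h (D(h) = 105/h - 3 = -3 + 105/h)
d(62) + D(-54) = 9 + (-3 + 105/(-54)) = 9 + (-3 + 105*(-1/54)) = 9 + (-3 - 35/18) = 9 - 89/18 = 73/18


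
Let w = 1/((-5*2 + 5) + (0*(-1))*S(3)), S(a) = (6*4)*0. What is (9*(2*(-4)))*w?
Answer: 72/5 ≈ 14.400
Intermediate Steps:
S(a) = 0 (S(a) = 24*0 = 0)
w = -⅕ (w = 1/((-5*2 + 5) + (0*(-1))*0) = 1/((-10 + 5) + 0*0) = 1/(-5 + 0) = 1/(-5) = -⅕ ≈ -0.20000)
(9*(2*(-4)))*w = (9*(2*(-4)))*(-⅕) = (9*(-8))*(-⅕) = -72*(-⅕) = 72/5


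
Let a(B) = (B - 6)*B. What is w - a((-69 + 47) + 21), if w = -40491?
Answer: -40498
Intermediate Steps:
a(B) = B*(-6 + B) (a(B) = (-6 + B)*B = B*(-6 + B))
w - a((-69 + 47) + 21) = -40491 - ((-69 + 47) + 21)*(-6 + ((-69 + 47) + 21)) = -40491 - (-22 + 21)*(-6 + (-22 + 21)) = -40491 - (-1)*(-6 - 1) = -40491 - (-1)*(-7) = -40491 - 1*7 = -40491 - 7 = -40498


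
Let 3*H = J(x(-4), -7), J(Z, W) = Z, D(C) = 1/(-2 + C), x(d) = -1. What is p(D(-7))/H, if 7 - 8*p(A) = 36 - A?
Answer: 131/12 ≈ 10.917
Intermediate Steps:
p(A) = -29/8 + A/8 (p(A) = 7/8 - (36 - A)/8 = 7/8 + (-9/2 + A/8) = -29/8 + A/8)
H = -⅓ (H = (⅓)*(-1) = -⅓ ≈ -0.33333)
p(D(-7))/H = (-29/8 + 1/(8*(-2 - 7)))/(-⅓) = (-29/8 + (⅛)/(-9))*(-3) = (-29/8 + (⅛)*(-⅑))*(-3) = (-29/8 - 1/72)*(-3) = -131/36*(-3) = 131/12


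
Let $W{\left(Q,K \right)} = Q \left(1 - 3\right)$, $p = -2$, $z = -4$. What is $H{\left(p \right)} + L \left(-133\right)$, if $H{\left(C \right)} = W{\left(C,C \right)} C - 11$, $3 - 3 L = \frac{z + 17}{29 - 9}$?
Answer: $- \frac{7391}{60} \approx -123.18$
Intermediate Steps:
$L = \frac{47}{60}$ ($L = 1 - \frac{\left(-4 + 17\right) \frac{1}{29 - 9}}{3} = 1 - \frac{13 \cdot \frac{1}{20}}{3} = 1 - \frac{13}{60} = \frac{47}{60} \approx 0.78333$)
$W{\left(Q,K \right)} = - 2 Q$ ($W{\left(Q,K \right)} = Q \left(-2\right) = - 2 Q$)
$H{\left(C \right)} = -11 - 2 C^{2}$ ($H{\left(C \right)} = - 2 C C - 11 = - 2 C^{2} - 11 = -11 - 2 C^{2}$)
$H{\left(p \right)} + L \left(-133\right) = \left(-11 - 2 \left(-2\right)^{2}\right) + \frac{47}{60} \left(-133\right) = \left(-11 - 8\right) - \frac{6251}{60} = -19 - \frac{6251}{60} = - \frac{7391}{60}$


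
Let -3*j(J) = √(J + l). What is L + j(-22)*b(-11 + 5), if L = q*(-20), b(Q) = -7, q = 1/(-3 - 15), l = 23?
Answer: 31/9 ≈ 3.4444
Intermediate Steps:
q = -1/18 (q = 1/(-18) = -1/18 ≈ -0.055556)
j(J) = -√(23 + J)/3 (j(J) = -√(J + 23)/3 = -√(23 + J)/3)
L = 10/9 (L = -1/18*(-20) = 10/9 ≈ 1.1111)
L + j(-22)*b(-11 + 5) = 10/9 - √(23 - 22)/3*(-7) = 10/9 - √1/3*(-7) = 10/9 - ⅓*1*(-7) = 10/9 - ⅓*(-7) = 10/9 + 7/3 = 31/9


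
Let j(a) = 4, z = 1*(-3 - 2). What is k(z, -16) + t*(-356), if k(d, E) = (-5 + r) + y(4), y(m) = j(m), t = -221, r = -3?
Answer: 78672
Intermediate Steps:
z = -5 (z = 1*(-5) = -5)
y(m) = 4
k(d, E) = -4 (k(d, E) = (-5 - 3) + 4 = -8 + 4 = -4)
k(z, -16) + t*(-356) = -4 - 221*(-356) = -4 + 78676 = 78672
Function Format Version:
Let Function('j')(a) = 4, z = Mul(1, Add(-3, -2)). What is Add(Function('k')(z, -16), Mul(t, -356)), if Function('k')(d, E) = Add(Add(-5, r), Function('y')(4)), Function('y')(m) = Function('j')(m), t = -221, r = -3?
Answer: 78672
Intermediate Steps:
z = -5 (z = Mul(1, -5) = -5)
Function('y')(m) = 4
Function('k')(d, E) = -4 (Function('k')(d, E) = Add(Add(-5, -3), 4) = Add(-8, 4) = -4)
Add(Function('k')(z, -16), Mul(t, -356)) = Add(-4, Mul(-221, -356)) = Add(-4, 78676) = 78672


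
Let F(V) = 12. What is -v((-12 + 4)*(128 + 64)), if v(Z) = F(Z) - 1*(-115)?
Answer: -127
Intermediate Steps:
v(Z) = 127 (v(Z) = 12 - 1*(-115) = 12 + 115 = 127)
-v((-12 + 4)*(128 + 64)) = -1*127 = -127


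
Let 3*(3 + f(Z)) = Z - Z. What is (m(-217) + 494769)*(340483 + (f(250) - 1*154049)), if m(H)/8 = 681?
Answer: 93255955527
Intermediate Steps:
f(Z) = -3 (f(Z) = -3 + (Z - Z)/3 = -3 + (⅓)*0 = -3 + 0 = -3)
m(H) = 5448 (m(H) = 8*681 = 5448)
(m(-217) + 494769)*(340483 + (f(250) - 1*154049)) = (5448 + 494769)*(340483 + (-3 - 1*154049)) = 500217*(340483 + (-3 - 154049)) = 500217*(340483 - 154052) = 500217*186431 = 93255955527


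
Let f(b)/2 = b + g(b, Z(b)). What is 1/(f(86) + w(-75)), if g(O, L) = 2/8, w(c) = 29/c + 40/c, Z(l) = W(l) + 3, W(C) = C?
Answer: 50/8579 ≈ 0.0058282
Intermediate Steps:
Z(l) = 3 + l (Z(l) = l + 3 = 3 + l)
w(c) = 69/c
g(O, L) = ¼ (g(O, L) = 2*(⅛) = ¼)
f(b) = ½ + 2*b (f(b) = 2*(b + ¼) = 2*(¼ + b) = ½ + 2*b)
1/(f(86) + w(-75)) = 1/((½ + 2*86) + 69/(-75)) = 1/((½ + 172) + 69*(-1/75)) = 1/(345/2 - 23/25) = 1/(8579/50) = 50/8579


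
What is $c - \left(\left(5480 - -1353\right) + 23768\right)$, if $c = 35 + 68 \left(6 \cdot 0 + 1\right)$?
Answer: $-30498$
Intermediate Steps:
$c = 103$ ($c = 35 + 68 \left(0 + 1\right) = 35 + 68 \cdot 1 = 35 + 68 = 103$)
$c - \left(\left(5480 - -1353\right) + 23768\right) = 103 - \left(\left(5480 - -1353\right) + 23768\right) = 103 - \left(\left(5480 + 1353\right) + 23768\right) = 103 - \left(6833 + 23768\right) = 103 - 30601 = -30498$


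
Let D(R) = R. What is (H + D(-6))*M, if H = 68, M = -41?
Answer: -2542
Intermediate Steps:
(H + D(-6))*M = (68 - 6)*(-41) = 62*(-41) = -2542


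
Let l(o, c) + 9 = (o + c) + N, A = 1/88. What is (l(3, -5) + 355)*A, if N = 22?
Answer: 183/44 ≈ 4.1591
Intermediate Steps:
A = 1/88 ≈ 0.011364
l(o, c) = 13 + c + o (l(o, c) = -9 + ((o + c) + 22) = -9 + ((c + o) + 22) = -9 + (22 + c + o) = 13 + c + o)
(l(3, -5) + 355)*A = ((13 - 5 + 3) + 355)*(1/88) = (11 + 355)*(1/88) = 366*(1/88) = 183/44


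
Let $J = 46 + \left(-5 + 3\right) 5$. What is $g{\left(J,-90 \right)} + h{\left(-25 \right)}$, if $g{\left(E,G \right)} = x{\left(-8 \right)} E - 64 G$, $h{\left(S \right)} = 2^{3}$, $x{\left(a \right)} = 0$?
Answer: $5768$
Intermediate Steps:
$h{\left(S \right)} = 8$
$J = 36$ ($J = 46 - 10 = 36$)
$g{\left(E,G \right)} = - 64 G$ ($g{\left(E,G \right)} = 0 E - 64 G = 0 - 64 G = - 64 G$)
$g{\left(J,-90 \right)} + h{\left(-25 \right)} = \left(-64\right) \left(-90\right) + 8 = 5760 + 8 = 5768$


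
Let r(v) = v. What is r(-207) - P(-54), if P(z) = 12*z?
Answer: 441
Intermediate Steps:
r(-207) - P(-54) = -207 - 12*(-54) = -207 - 1*(-648) = -207 + 648 = 441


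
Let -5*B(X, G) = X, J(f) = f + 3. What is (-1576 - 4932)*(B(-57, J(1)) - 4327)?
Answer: 140429624/5 ≈ 2.8086e+7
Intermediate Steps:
J(f) = 3 + f
B(X, G) = -X/5
(-1576 - 4932)*(B(-57, J(1)) - 4327) = (-1576 - 4932)*(-1/5*(-57) - 4327) = -6508*(57/5 - 4327) = -6508*(-21578/5) = 140429624/5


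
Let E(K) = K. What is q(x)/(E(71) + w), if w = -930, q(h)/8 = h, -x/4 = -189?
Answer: -6048/859 ≈ -7.0407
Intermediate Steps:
x = 756 (x = -4*(-189) = 756)
q(h) = 8*h
q(x)/(E(71) + w) = (8*756)/(71 - 930) = 6048/(-859) = 6048*(-1/859) = -6048/859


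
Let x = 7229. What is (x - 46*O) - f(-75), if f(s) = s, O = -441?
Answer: 27590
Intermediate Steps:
(x - 46*O) - f(-75) = (7229 - 46*(-441)) - 1*(-75) = (7229 - 1*(-20286)) + 75 = (7229 + 20286) + 75 = 27515 + 75 = 27590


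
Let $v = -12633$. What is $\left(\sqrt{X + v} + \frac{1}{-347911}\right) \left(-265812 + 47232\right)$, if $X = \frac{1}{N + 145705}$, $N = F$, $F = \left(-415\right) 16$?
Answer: $\frac{218580}{347911} - \frac{58288 i \sqrt{15269407784085}}{9271} \approx 0.62826 - 2.4568 \cdot 10^{7} i$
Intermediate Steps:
$F = -6640$
$N = -6640$
$X = \frac{1}{139065}$ ($X = \frac{1}{-6640 + 145705} = \frac{1}{139065} \approx 7.1909 \cdot 10^{-6}$)
$\left(\sqrt{X + v} + \frac{1}{-347911}\right) \left(-265812 + 47232\right) = \left(\sqrt{\frac{1}{139065} - 12633} + \frac{1}{-347911}\right) \left(-265812 + 47232\right) = \left(\sqrt{- \frac{1756808144}{139065}} - \frac{1}{347911}\right) \left(-218580\right) = \left(\frac{4 i \sqrt{15269407784085}}{139065} - \frac{1}{347911}\right) \left(-218580\right) = \left(- \frac{1}{347911} + \frac{4 i \sqrt{15269407784085}}{139065}\right) \left(-218580\right) = \frac{218580}{347911} - \frac{58288 i \sqrt{15269407784085}}{9271}$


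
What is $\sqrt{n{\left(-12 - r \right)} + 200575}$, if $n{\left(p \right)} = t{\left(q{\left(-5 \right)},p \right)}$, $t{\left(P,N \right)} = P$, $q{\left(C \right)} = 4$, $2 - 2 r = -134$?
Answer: $\sqrt{200579} \approx 447.86$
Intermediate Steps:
$r = 68$ ($r = 1 - -67 = 1 + 67 = 68$)
$n{\left(p \right)} = 4$
$\sqrt{n{\left(-12 - r \right)} + 200575} = \sqrt{4 + 200575} = \sqrt{200579}$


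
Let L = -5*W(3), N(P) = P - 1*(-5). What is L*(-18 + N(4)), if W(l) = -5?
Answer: -225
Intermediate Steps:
N(P) = 5 + P (N(P) = P + 5 = 5 + P)
L = 25 (L = -5*(-5) = 25)
L*(-18 + N(4)) = 25*(-18 + (5 + 4)) = 25*(-18 + 9) = 25*(-9) = -225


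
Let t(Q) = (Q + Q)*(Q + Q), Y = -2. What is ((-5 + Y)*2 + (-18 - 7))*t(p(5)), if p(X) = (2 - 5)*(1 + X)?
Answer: -50544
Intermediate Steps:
p(X) = -3 - 3*X (p(X) = -3*(1 + X) = -3 - 3*X)
t(Q) = 4*Q**2 (t(Q) = (2*Q)*(2*Q) = 4*Q**2)
((-5 + Y)*2 + (-18 - 7))*t(p(5)) = ((-5 - 2)*2 + (-18 - 7))*(4*(-3 - 3*5)**2) = (-7*2 - 25)*(4*(-3 - 15)**2) = (-14 - 25)*(4*(-18)**2) = -156*324 = -39*1296 = -50544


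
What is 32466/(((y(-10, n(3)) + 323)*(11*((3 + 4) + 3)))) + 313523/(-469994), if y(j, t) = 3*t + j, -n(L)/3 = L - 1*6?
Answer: 126180893/627777700 ≈ 0.20100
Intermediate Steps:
n(L) = 18 - 3*L (n(L) = -3*(L - 1*6) = -3*(L - 6) = -3*(-6 + L) = 18 - 3*L)
y(j, t) = j + 3*t
32466/(((y(-10, n(3)) + 323)*(11*((3 + 4) + 3)))) + 313523/(-469994) = 32466/((((-10 + 3*(18 - 3*3)) + 323)*(11*((3 + 4) + 3)))) + 313523/(-469994) = 32466/((((-10 + 3*(18 - 9)) + 323)*(11*(7 + 3)))) + 313523*(-1/469994) = 32466/((((-10 + 3*9) + 323)*(11*10))) - 44789/67142 = 32466/((((-10 + 27) + 323)*110)) - 44789/67142 = 32466/(((17 + 323)*110)) - 44789/67142 = 32466/((340*110)) - 44789/67142 = 32466/37400 - 44789/67142 = 32466*(1/37400) - 44789/67142 = 16233/18700 - 44789/67142 = 126180893/627777700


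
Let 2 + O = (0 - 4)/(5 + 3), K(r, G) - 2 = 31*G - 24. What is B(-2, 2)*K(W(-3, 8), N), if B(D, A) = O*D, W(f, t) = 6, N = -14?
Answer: -2280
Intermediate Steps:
K(r, G) = -22 + 31*G (K(r, G) = 2 + (31*G - 24) = 2 + (-24 + 31*G) = -22 + 31*G)
O = -5/2 (O = -2 + (0 - 4)/(5 + 3) = -2 - 4/8 = -2 - 4*⅛ = -2 - ½ = -5/2 ≈ -2.5000)
B(D, A) = -5*D/2
B(-2, 2)*K(W(-3, 8), N) = (-5/2*(-2))*(-22 + 31*(-14)) = 5*(-22 - 434) = 5*(-456) = -2280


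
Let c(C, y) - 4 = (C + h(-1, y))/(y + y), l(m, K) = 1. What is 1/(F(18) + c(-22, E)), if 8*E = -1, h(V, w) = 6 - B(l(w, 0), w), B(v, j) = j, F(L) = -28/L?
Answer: 18/1187 ≈ 0.015164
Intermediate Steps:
h(V, w) = 6 - w
E = -1/8 (E = (1/8)*(-1) = -1/8 ≈ -0.12500)
c(C, y) = 4 + (6 + C - y)/(2*y) (c(C, y) = 4 + (C + (6 - y))/(y + y) = 4 + (6 + C - y)/((2*y)) = 4 + (6 + C - y)*(1/(2*y)) = 4 + (6 + C - y)/(2*y))
1/(F(18) + c(-22, E)) = 1/(-28/18 + (6 - 22 + 7*(-1/8))/(2*(-1/8))) = 1/(-28*1/18 + (1/2)*(-8)*(6 - 22 - 7/8)) = 1/(-14/9 + (1/2)*(-8)*(-135/8)) = 1/(-14/9 + 135/2) = 1/(1187/18) = 18/1187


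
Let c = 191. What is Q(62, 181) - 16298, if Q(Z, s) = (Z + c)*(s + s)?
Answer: 75288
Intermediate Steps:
Q(Z, s) = 2*s*(191 + Z) (Q(Z, s) = (Z + 191)*(s + s) = (191 + Z)*(2*s) = 2*s*(191 + Z))
Q(62, 181) - 16298 = 2*181*(191 + 62) - 16298 = 2*181*253 - 16298 = 91586 - 16298 = 75288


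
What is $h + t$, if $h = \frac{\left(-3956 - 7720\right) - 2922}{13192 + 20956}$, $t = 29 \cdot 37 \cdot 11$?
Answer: $\frac{201517123}{17074} \approx 11803.0$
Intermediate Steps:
$t = 11803$ ($t = 1073 \cdot 11 = 11803$)
$h = - \frac{7299}{17074}$ ($h = \frac{-11676 - 2922}{34148} = \left(-14598\right) \frac{1}{34148} = - \frac{7299}{17074} \approx -0.42749$)
$h + t = - \frac{7299}{17074} + 11803 = \frac{201517123}{17074}$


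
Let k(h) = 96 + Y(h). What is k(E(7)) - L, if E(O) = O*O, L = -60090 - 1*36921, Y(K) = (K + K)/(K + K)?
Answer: 97108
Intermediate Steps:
Y(K) = 1 (Y(K) = (2*K)/((2*K)) = (2*K)*(1/(2*K)) = 1)
L = -97011 (L = -60090 - 36921 = -97011)
E(O) = O**2
k(h) = 97 (k(h) = 96 + 1 = 97)
k(E(7)) - L = 97 - 1*(-97011) = 97 + 97011 = 97108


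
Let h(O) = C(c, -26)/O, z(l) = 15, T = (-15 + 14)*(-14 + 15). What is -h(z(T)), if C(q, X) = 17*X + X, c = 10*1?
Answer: 156/5 ≈ 31.200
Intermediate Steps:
T = -1 (T = -1*1 = -1)
c = 10
C(q, X) = 18*X
h(O) = -468/O (h(O) = (18*(-26))/O = -468/O)
-h(z(T)) = -(-468)/15 = -1*(-156/5) = 156/5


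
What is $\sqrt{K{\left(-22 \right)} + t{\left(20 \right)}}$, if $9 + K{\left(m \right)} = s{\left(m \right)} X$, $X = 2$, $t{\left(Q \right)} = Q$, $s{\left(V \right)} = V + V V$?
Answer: $\sqrt{935} \approx 30.578$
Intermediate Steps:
$s{\left(V \right)} = V + V^{2}$
$K{\left(m \right)} = -9 + 2 m \left(1 + m\right)$ ($K{\left(m \right)} = -9 + m \left(1 + m\right) 2 = -9 + 2 m \left(1 + m\right)$)
$\sqrt{K{\left(-22 \right)} + t{\left(20 \right)}} = \sqrt{\left(-9 + 2 \left(-22\right) \left(1 - 22\right)\right) + 20} = \sqrt{\left(-9 + 2 \left(-22\right) \left(-21\right)\right) + 20} = \sqrt{\left(-9 + 924\right) + 20} = \sqrt{915 + 20} = \sqrt{935}$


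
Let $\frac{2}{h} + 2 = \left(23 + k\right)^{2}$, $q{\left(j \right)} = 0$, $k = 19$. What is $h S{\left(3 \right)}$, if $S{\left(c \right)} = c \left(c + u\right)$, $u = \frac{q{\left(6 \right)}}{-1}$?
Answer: $\frac{9}{881} \approx 0.010216$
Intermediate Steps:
$u = 0$ ($u = \frac{0}{-1} = 0 \left(-1\right) = 0$)
$S{\left(c \right)} = c^{2}$ ($S{\left(c \right)} = c \left(c + 0\right) = c c = c^{2}$)
$h = \frac{1}{881}$ ($h = \frac{2}{-2 + \left(23 + 19\right)^{2}} = \frac{2}{-2 + 42^{2}} = \frac{2}{-2 + 1764} = \frac{2}{1762} = 2 \cdot \frac{1}{1762} = \frac{1}{881} \approx 0.0011351$)
$h S{\left(3 \right)} = \frac{3^{2}}{881} = \frac{1}{881} \cdot 9 = \frac{9}{881}$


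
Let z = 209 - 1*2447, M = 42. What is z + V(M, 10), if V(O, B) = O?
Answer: -2196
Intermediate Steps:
z = -2238 (z = 209 - 2447 = -2238)
z + V(M, 10) = -2238 + 42 = -2196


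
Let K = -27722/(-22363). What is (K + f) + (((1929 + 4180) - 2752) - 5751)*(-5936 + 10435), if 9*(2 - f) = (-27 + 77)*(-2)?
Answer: -2167764669470/201267 ≈ -1.0771e+7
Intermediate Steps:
f = 118/9 (f = 2 - (-27 + 77)*(-2)/9 = 2 - 50*(-2)/9 = 2 - 1/9*(-100) = 2 + 100/9 = 118/9 ≈ 13.111)
K = 27722/22363 (K = -27722*(-1/22363) = 27722/22363 ≈ 1.2396)
(K + f) + (((1929 + 4180) - 2752) - 5751)*(-5936 + 10435) = (27722/22363 + 118/9) + (((1929 + 4180) - 2752) - 5751)*(-5936 + 10435) = 2888332/201267 + ((6109 - 2752) - 5751)*4499 = 2888332/201267 + (3357 - 5751)*4499 = 2888332/201267 - 2394*4499 = 2888332/201267 - 10770606 = -2167764669470/201267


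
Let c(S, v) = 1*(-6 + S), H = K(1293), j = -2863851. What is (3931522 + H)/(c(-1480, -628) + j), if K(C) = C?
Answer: -3932815/2865337 ≈ -1.3725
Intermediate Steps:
H = 1293
c(S, v) = -6 + S
(3931522 + H)/(c(-1480, -628) + j) = (3931522 + 1293)/((-6 - 1480) - 2863851) = 3932815/(-1486 - 2863851) = 3932815/(-2865337) = 3932815*(-1/2865337) = -3932815/2865337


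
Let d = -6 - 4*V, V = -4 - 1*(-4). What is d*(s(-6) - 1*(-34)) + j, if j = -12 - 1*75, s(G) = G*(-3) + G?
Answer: -363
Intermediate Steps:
s(G) = -2*G (s(G) = -3*G + G = -2*G)
V = 0 (V = -4 + 4 = 0)
d = -6 (d = -6 - 4*0 = -6 + 0 = -6)
j = -87 (j = -12 - 75 = -87)
d*(s(-6) - 1*(-34)) + j = -6*(-2*(-6) - 1*(-34)) - 87 = -6*(12 + 34) - 87 = -6*46 - 87 = -276 - 87 = -363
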